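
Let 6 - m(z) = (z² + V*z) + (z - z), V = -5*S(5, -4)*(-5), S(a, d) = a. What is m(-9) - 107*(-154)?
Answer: 17528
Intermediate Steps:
V = 125 (V = -5*5*(-5) = -25*(-5) = 125)
m(z) = 6 - z² - 125*z (m(z) = 6 - ((z² + 125*z) + (z - z)) = 6 - ((z² + 125*z) + 0) = 6 - (z² + 125*z) = 6 + (-z² - 125*z) = 6 - z² - 125*z)
m(-9) - 107*(-154) = (6 - 1*(-9)² - 125*(-9)) - 107*(-154) = (6 - 1*81 + 1125) + 16478 = (6 - 81 + 1125) + 16478 = 1050 + 16478 = 17528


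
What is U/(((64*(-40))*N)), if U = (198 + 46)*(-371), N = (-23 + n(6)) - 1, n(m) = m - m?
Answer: -22631/15360 ≈ -1.4734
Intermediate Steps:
n(m) = 0
N = -24 (N = (-23 + 0) - 1 = -23 - 1 = -24)
U = -90524 (U = 244*(-371) = -90524)
U/(((64*(-40))*N)) = -90524/((64*(-40))*(-24)) = -90524/((-2560*(-24))) = -90524/61440 = -90524*1/61440 = -22631/15360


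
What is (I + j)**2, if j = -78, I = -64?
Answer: 20164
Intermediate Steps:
(I + j)**2 = (-64 - 78)**2 = (-142)**2 = 20164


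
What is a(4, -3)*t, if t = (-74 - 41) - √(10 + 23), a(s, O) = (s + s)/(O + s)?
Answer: -920 - 8*√33 ≈ -965.96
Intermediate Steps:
a(s, O) = 2*s/(O + s) (a(s, O) = (2*s)/(O + s) = 2*s/(O + s))
t = -115 - √33 ≈ -120.74
a(4, -3)*t = (2*4/(-3 + 4))*(-115 - √33) = (2*4/1)*(-115 - √33) = (2*4*1)*(-115 - √33) = 8*(-115 - √33) = -920 - 8*√33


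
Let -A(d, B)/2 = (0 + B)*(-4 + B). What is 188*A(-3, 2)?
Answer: 1504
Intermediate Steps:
A(d, B) = -2*B*(-4 + B) (A(d, B) = -2*(0 + B)*(-4 + B) = -2*B*(-4 + B))
188*A(-3, 2) = 188*(2*2*(4 - 1*2)) = 188*(2*2*(4 - 2)) = 188*(2*2*2) = 188*8 = 1504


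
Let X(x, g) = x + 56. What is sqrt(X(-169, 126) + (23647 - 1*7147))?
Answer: sqrt(16387) ≈ 128.01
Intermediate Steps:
X(x, g) = 56 + x
sqrt(X(-169, 126) + (23647 - 1*7147)) = sqrt((56 - 169) + (23647 - 1*7147)) = sqrt(-113 + (23647 - 7147)) = sqrt(-113 + 16500) = sqrt(16387)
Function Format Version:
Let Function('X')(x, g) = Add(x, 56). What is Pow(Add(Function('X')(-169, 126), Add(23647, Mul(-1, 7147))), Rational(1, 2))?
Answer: Pow(16387, Rational(1, 2)) ≈ 128.01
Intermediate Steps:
Function('X')(x, g) = Add(56, x)
Pow(Add(Function('X')(-169, 126), Add(23647, Mul(-1, 7147))), Rational(1, 2)) = Pow(Add(Add(56, -169), Add(23647, Mul(-1, 7147))), Rational(1, 2)) = Pow(Add(-113, Add(23647, -7147)), Rational(1, 2)) = Pow(Add(-113, 16500), Rational(1, 2)) = Pow(16387, Rational(1, 2))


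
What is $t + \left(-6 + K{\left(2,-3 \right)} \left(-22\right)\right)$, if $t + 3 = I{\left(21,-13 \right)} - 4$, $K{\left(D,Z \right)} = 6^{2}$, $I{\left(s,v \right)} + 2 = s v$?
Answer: $-1080$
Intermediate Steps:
$I{\left(s,v \right)} = -2 + s v$
$K{\left(D,Z \right)} = 36$
$t = -282$ ($t = -3 + \left(\left(-2 + 21 \left(-13\right)\right) - 4\right) = -3 - 279 = -282$)
$t + \left(-6 + K{\left(2,-3 \right)} \left(-22\right)\right) = -282 + \left(-6 + 36 \left(-22\right)\right) = -282 - 798 = -1080$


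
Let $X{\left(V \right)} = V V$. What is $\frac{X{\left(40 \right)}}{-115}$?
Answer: $- \frac{320}{23} \approx -13.913$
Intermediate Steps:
$X{\left(V \right)} = V^{2}$
$\frac{X{\left(40 \right)}}{-115} = \frac{40^{2}}{-115} = \left(- \frac{1}{115}\right) 1600 = - \frac{320}{23}$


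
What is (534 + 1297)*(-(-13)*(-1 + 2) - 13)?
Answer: 0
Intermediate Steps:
(534 + 1297)*(-(-13)*(-1 + 2) - 13) = 1831*(-(-13) - 13) = 1831*(-13*(-1) - 13) = 1831*(13 - 13) = 1831*0 = 0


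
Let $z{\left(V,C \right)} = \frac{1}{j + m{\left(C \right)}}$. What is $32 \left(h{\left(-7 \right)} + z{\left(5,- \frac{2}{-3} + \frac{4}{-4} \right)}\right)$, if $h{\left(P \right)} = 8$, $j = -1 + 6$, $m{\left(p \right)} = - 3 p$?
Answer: $\frac{784}{3} \approx 261.33$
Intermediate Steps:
$j = 5$
$z{\left(V,C \right)} = \frac{1}{5 - 3 C}$
$32 \left(h{\left(-7 \right)} + z{\left(5,- \frac{2}{-3} + \frac{4}{-4} \right)}\right) = 32 \left(8 - \frac{1}{-5 + 3 \left(- \frac{2}{-3} + \frac{4}{-4}\right)}\right) = 32 \left(8 - \frac{1}{-5 + 3 \left(\left(-2\right) \left(- \frac{1}{3}\right) + 4 \left(- \frac{1}{4}\right)\right)}\right) = 32 \left(8 - \frac{1}{-5 + 3 \left(\frac{2}{3} - 1\right)}\right) = 32 \left(8 - \frac{1}{-5 + 3 \left(- \frac{1}{3}\right)}\right) = 32 \left(8 - \frac{1}{-5 - 1}\right) = 32 \left(8 - \frac{1}{-6}\right) = 32 \left(8 - - \frac{1}{6}\right) = 32 \left(8 + \frac{1}{6}\right) = 32 \cdot \frac{49}{6} = \frac{784}{3}$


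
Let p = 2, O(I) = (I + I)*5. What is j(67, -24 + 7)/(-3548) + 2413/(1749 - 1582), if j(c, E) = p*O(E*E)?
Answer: 1899016/148129 ≈ 12.820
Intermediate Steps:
O(I) = 10*I (O(I) = (2*I)*5 = 10*I)
j(c, E) = 20*E² (j(c, E) = 2*(10*(E*E)) = 2*(10*E²) = 20*E²)
j(67, -24 + 7)/(-3548) + 2413/(1749 - 1582) = (20*(-24 + 7)²)/(-3548) + 2413/(1749 - 1582) = (20*(-17)²)*(-1/3548) + 2413/167 = (20*289)*(-1/3548) + 2413*(1/167) = 5780*(-1/3548) + 2413/167 = -1445/887 + 2413/167 = 1899016/148129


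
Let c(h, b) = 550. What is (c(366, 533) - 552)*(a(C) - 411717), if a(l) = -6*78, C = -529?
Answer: 824370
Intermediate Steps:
a(l) = -468
(c(366, 533) - 552)*(a(C) - 411717) = (550 - 552)*(-468 - 411717) = -2*(-412185) = 824370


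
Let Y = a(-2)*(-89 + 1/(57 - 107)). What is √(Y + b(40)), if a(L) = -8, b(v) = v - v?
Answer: 2*√4451/5 ≈ 26.686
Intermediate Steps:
b(v) = 0
Y = 17804/25 (Y = -8*(-89 + 1/(57 - 107)) = -8*(-89 + 1/(-50)) = -8*(-89 - 1/50) = -8*(-4451/50) = 17804/25 ≈ 712.16)
√(Y + b(40)) = √(17804/25 + 0) = √(17804/25) = 2*√4451/5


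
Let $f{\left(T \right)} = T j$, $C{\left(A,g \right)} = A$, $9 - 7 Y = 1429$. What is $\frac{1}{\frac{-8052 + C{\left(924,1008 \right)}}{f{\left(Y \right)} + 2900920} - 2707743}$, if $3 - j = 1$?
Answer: $- \frac{2537950}{6872116353087} \approx -3.6931 \cdot 10^{-7}$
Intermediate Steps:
$Y = - \frac{1420}{7}$ ($Y = \frac{9}{7} - \frac{1429}{7} = - \frac{1420}{7} \approx -202.86$)
$j = 2$ ($j = 3 - 1 = 2$)
$f{\left(T \right)} = 2 T$ ($f{\left(T \right)} = T 2 = 2 T$)
$\frac{1}{\frac{-8052 + C{\left(924,1008 \right)}}{f{\left(Y \right)} + 2900920} - 2707743} = \frac{1}{\frac{-8052 + 924}{2 \left(- \frac{1420}{7}\right) + 2900920} - 2707743} = \frac{1}{- \frac{7128}{- \frac{2840}{7} + 2900920} - 2707743} = \frac{1}{- \frac{7128}{\frac{20303600}{7}} - 2707743} = \frac{1}{\left(-7128\right) \frac{7}{20303600} - 2707743} = \frac{1}{- \frac{6237}{2537950} - 2707743} = \frac{1}{- \frac{6872116353087}{2537950}} = - \frac{2537950}{6872116353087}$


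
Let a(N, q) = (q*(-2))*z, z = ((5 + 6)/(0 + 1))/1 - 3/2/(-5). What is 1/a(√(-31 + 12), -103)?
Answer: 5/11639 ≈ 0.00042959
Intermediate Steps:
z = 113/10 (z = (11/1)*1 - 3*½*(-⅕) = (11*1)*1 - 3/2*(-⅕) = 11*1 + 3/10 = 11 + 3/10 = 113/10 ≈ 11.300)
a(N, q) = -113*q/5 (a(N, q) = (q*(-2))*(113/10) = -2*q*(113/10) = -113*q/5)
1/a(√(-31 + 12), -103) = 1/(-113/5*(-103)) = 1/(11639/5) = 5/11639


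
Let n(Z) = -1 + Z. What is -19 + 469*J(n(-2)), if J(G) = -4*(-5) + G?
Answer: 7954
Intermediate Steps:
J(G) = 20 + G
-19 + 469*J(n(-2)) = -19 + 469*(20 + (-1 - 2)) = -19 + 469*(20 - 3) = -19 + 469*17 = -19 + 7973 = 7954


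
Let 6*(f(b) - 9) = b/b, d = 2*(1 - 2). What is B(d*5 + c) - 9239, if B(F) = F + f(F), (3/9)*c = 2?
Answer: -55403/6 ≈ -9233.8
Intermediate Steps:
c = 6 (c = 3*2 = 6)
d = -2 (d = 2*(-1) = -2)
f(b) = 55/6 (f(b) = 9 + (b/b)/6 = 9 + (⅙)*1 = 9 + ⅙ = 55/6)
B(F) = 55/6 + F (B(F) = F + 55/6 = 55/6 + F)
B(d*5 + c) - 9239 = (55/6 + (-2*5 + 6)) - 9239 = (55/6 + (-10 + 6)) - 9239 = (55/6 - 4) - 9239 = 31/6 - 9239 = -55403/6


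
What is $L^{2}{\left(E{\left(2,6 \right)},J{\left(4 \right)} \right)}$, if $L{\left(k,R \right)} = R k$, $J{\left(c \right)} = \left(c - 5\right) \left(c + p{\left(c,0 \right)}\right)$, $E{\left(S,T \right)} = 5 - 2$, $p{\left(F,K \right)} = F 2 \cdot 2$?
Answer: $3600$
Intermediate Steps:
$p{\left(F,K \right)} = 4 F$ ($p{\left(F,K \right)} = 2 F 2 = 4 F$)
$E{\left(S,T \right)} = 3$
$J{\left(c \right)} = 5 c \left(-5 + c\right)$ ($J{\left(c \right)} = \left(c - 5\right) \left(c + 4 c\right) = \left(-5 + c\right) 5 c = 5 c \left(-5 + c\right)$)
$L^{2}{\left(E{\left(2,6 \right)},J{\left(4 \right)} \right)} = \left(5 \cdot 4 \left(-5 + 4\right) 3\right)^{2} = \left(5 \cdot 4 \left(-1\right) 3\right)^{2} = \left(\left(-20\right) 3\right)^{2} = \left(-60\right)^{2} = 3600$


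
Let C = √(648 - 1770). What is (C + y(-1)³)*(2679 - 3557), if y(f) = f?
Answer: 878 - 878*I*√1122 ≈ 878.0 - 29410.0*I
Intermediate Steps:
C = I*√1122 (C = √(-1122) = I*√1122 ≈ 33.496*I)
(C + y(-1)³)*(2679 - 3557) = (I*√1122 + (-1)³)*(2679 - 3557) = (I*√1122 - 1)*(-878) = (-1 + I*√1122)*(-878) = 878 - 878*I*√1122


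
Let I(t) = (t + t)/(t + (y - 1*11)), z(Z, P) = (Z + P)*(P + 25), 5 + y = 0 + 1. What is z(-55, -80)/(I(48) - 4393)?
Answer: -27225/16097 ≈ -1.6913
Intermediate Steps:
y = -4 (y = -5 + (0 + 1) = -5 + 1 = -4)
z(Z, P) = (25 + P)*(P + Z) (z(Z, P) = (P + Z)*(25 + P) = (25 + P)*(P + Z))
I(t) = 2*t/(-15 + t) (I(t) = (t + t)/(t + (-4 - 1*11)) = (2*t)/(t + (-4 - 11)) = (2*t)/(t - 15) = (2*t)/(-15 + t) = 2*t/(-15 + t))
z(-55, -80)/(I(48) - 4393) = ((-80)² + 25*(-80) + 25*(-55) - 80*(-55))/(2*48/(-15 + 48) - 4393) = (6400 - 2000 - 1375 + 4400)/(2*48/33 - 4393) = 7425/(2*48*(1/33) - 4393) = 7425/(32/11 - 4393) = 7425/(-48291/11) = 7425*(-11/48291) = -27225/16097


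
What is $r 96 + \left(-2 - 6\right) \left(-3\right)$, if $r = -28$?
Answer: $-2664$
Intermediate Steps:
$r 96 + \left(-2 - 6\right) \left(-3\right) = \left(-28\right) 96 + \left(-2 - 6\right) \left(-3\right) = -2688 - -24 = -2688 + 24 = -2664$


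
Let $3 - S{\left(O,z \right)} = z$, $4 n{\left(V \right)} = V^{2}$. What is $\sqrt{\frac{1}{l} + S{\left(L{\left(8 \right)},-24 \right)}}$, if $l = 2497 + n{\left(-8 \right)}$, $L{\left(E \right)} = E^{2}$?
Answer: $\frac{2 \sqrt{42628019}}{2513} \approx 5.1962$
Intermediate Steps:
$n{\left(V \right)} = \frac{V^{2}}{4}$
$S{\left(O,z \right)} = 3 - z$
$l = 2513$ ($l = 2497 + \frac{\left(-8\right)^{2}}{4} = 2497 + \frac{1}{4} \cdot 64 = 2497 + 16 = 2513$)
$\sqrt{\frac{1}{l} + S{\left(L{\left(8 \right)},-24 \right)}} = \sqrt{\frac{1}{2513} + \left(3 - -24\right)} = \sqrt{\frac{1}{2513} + \left(3 + 24\right)} = \sqrt{\frac{1}{2513} + 27} = \sqrt{\frac{67852}{2513}} = \frac{2 \sqrt{42628019}}{2513}$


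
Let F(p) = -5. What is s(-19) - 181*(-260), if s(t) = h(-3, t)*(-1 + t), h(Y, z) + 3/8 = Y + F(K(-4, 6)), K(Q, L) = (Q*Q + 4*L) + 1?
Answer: 94455/2 ≈ 47228.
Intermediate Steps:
K(Q, L) = 1 + Q² + 4*L (K(Q, L) = (Q² + 4*L) + 1 = 1 + Q² + 4*L)
h(Y, z) = -43/8 + Y (h(Y, z) = -3/8 + (Y - 5) = -3/8 + (-5 + Y) = -43/8 + Y)
s(t) = 67/8 - 67*t/8 (s(t) = (-43/8 - 3)*(-1 + t) = -67*(-1 + t)/8 = 67/8 - 67*t/8)
s(-19) - 181*(-260) = (67/8 - 67/8*(-19)) - 181*(-260) = (67/8 + 1273/8) + 47060 = 335/2 + 47060 = 94455/2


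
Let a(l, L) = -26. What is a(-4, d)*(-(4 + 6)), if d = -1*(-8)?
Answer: 260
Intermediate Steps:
d = 8
a(-4, d)*(-(4 + 6)) = -(-26)*(4 + 6) = -(-26)*10 = -26*(-10) = 260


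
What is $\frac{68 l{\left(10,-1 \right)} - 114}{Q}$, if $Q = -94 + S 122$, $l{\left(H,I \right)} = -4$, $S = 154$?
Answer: $- \frac{193}{9347} \approx -0.020648$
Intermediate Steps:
$Q = 18694$ ($Q = -94 + 154 \cdot 122 = -94 + 18788 = 18694$)
$\frac{68 l{\left(10,-1 \right)} - 114}{Q} = \frac{68 \left(-4\right) - 114}{18694} = \left(-272 - 114\right) \frac{1}{18694} = \left(-386\right) \frac{1}{18694} = - \frac{193}{9347}$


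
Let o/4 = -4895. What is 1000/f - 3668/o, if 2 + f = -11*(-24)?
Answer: 2567627/641245 ≈ 4.0041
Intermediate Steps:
o = -19580 (o = 4*(-4895) = -19580)
f = 262 (f = -2 - 11*(-24) = -2 + 264 = 262)
1000/f - 3668/o = 1000/262 - 3668/(-19580) = 1000*(1/262) - 3668*(-1/19580) = 500/131 + 917/4895 = 2567627/641245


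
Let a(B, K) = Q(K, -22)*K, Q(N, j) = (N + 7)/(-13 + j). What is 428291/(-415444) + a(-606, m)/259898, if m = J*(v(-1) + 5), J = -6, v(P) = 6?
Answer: -1948768420033/1889528632460 ≈ -1.0314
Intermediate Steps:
Q(N, j) = (7 + N)/(-13 + j)
m = -66 (m = -6*(6 + 5) = -6*11 = -66)
a(B, K) = K*(-⅕ - K/35) (a(B, K) = ((7 + K)/(-13 - 22))*K = ((7 + K)/(-35))*K = (-(7 + K)/35)*K = (-⅕ - K/35)*K = K*(-⅕ - K/35))
428291/(-415444) + a(-606, m)/259898 = 428291/(-415444) - 1/35*(-66)*(7 - 66)/259898 = 428291*(-1/415444) - 1/35*(-66)*(-59)*(1/259898) = -428291/415444 - 3894/35*1/259898 = -428291/415444 - 1947/4548215 = -1948768420033/1889528632460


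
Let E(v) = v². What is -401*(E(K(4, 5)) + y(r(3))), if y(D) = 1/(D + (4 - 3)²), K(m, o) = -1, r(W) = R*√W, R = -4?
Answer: -18446/47 + 1604*√3/47 ≈ -333.36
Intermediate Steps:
r(W) = -4*√W
y(D) = 1/(1 + D) (y(D) = 1/(D + 1²) = 1/(D + 1) = 1/(1 + D))
-401*(E(K(4, 5)) + y(r(3))) = -401*((-1)² + 1/(1 - 4*√3)) = -401*(1 + 1/(1 - 4*√3)) = -401 - 401/(1 - 4*√3)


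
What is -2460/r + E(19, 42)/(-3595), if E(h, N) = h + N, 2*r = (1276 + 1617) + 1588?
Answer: -17960741/16109195 ≈ -1.1149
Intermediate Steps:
r = 4481/2 (r = ((1276 + 1617) + 1588)/2 = (2893 + 1588)/2 = (1/2)*4481 = 4481/2 ≈ 2240.5)
E(h, N) = N + h
-2460/r + E(19, 42)/(-3595) = -2460/4481/2 + (42 + 19)/(-3595) = -2460*2/4481 + 61*(-1/3595) = -4920/4481 - 61/3595 = -17960741/16109195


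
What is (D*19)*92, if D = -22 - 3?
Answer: -43700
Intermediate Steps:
D = -25
(D*19)*92 = -25*19*92 = -475*92 = -43700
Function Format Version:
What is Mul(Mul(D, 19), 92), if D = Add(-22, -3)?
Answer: -43700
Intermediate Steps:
D = -25
Mul(Mul(D, 19), 92) = Mul(Mul(-25, 19), 92) = Mul(-475, 92) = -43700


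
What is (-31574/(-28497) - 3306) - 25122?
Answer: -810081142/28497 ≈ -28427.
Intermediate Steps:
(-31574/(-28497) - 3306) - 25122 = (-31574*(-1/28497) - 3306) - 25122 = (31574/28497 - 3306) - 25122 = -94179508/28497 - 25122 = -810081142/28497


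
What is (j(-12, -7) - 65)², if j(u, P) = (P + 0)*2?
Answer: 6241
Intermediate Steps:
j(u, P) = 2*P (j(u, P) = P*2 = 2*P)
(j(-12, -7) - 65)² = (2*(-7) - 65)² = (-14 - 65)² = (-79)² = 6241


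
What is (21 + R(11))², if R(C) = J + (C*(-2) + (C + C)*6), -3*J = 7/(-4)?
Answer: 2493241/144 ≈ 17314.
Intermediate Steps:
J = 7/12 (J = -7/(3*(-4)) = -7*(-1)/(3*4) = -⅓*(-7/4) = 7/12 ≈ 0.58333)
R(C) = 7/12 + 10*C (R(C) = 7/12 + (C*(-2) + (C + C)*6) = 7/12 + (-2*C + (2*C)*6) = 7/12 + (-2*C + 12*C) = 7/12 + 10*C)
(21 + R(11))² = (21 + (7/12 + 10*11))² = (21 + (7/12 + 110))² = (21 + 1327/12)² = (1579/12)² = 2493241/144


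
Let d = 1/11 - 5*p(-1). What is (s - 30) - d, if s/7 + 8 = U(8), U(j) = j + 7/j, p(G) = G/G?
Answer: -1669/88 ≈ -18.966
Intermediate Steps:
p(G) = 1
s = 49/8 (s = -56 + 7*(8 + 7/8) = -56 + 7*(71/8) = -56 + 497/8 = 49/8 ≈ 6.1250)
d = -54/11 (d = 1/11 - 5*1 = 1/11 - 5 = -54/11 ≈ -4.9091)
(s - 30) - d = (49/8 - 30) - 1*(-54/11) = -191/8 + 54/11 = -1669/88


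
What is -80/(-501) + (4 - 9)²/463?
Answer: 49565/231963 ≈ 0.21368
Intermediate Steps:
-80/(-501) + (4 - 9)²/463 = -80*(-1/501) + (-5)²*(1/463) = 80/501 + 25*(1/463) = 80/501 + 25/463 = 49565/231963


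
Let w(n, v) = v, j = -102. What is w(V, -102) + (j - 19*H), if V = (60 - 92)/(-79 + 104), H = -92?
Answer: 1544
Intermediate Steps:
V = -32/25 ≈ -1.2800
w(V, -102) + (j - 19*H) = -102 + (-102 - 19*(-92)) = -102 + (-102 + 1748) = -102 + 1646 = 1544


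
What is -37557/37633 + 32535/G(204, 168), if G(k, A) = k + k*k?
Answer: -23082939/104920804 ≈ -0.22000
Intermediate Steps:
G(k, A) = k + k**2
-37557/37633 + 32535/G(204, 168) = -37557/37633 + 32535/((204*(1 + 204))) = -37557*1/37633 + 32535/((204*205)) = -37557/37633 + 32535/41820 = -37557/37633 + 32535*(1/41820) = -37557/37633 + 2169/2788 = -23082939/104920804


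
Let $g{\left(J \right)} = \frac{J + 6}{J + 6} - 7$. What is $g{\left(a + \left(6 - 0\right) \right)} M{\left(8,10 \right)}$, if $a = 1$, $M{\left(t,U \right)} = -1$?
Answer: $6$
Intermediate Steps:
$g{\left(J \right)} = -6$ ($g{\left(J \right)} = \frac{6 + J}{6 + J} - 7 = 1 - 7 = -6$)
$g{\left(a + \left(6 - 0\right) \right)} M{\left(8,10 \right)} = \left(-6\right) \left(-1\right) = 6$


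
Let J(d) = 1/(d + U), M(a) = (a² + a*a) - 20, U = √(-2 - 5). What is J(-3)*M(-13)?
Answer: -477/8 - 159*I*√7/8 ≈ -59.625 - 52.584*I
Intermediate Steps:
U = I*√7 (U = √(-7) = I*√7 ≈ 2.6458*I)
M(a) = -20 + 2*a² (M(a) = (a² + a²) - 20 = 2*a² - 20 = -20 + 2*a²)
J(d) = 1/(d + I*√7)
J(-3)*M(-13) = (-20 + 2*(-13)²)/(-3 + I*√7) = (-20 + 2*169)/(-3 + I*√7) = (-20 + 338)/(-3 + I*√7) = 318/(-3 + I*√7)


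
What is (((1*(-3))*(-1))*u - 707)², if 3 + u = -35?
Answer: 674041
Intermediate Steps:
u = -38 (u = -3 - 35 = -38)
(((1*(-3))*(-1))*u - 707)² = (((1*(-3))*(-1))*(-38) - 707)² = (-3*(-1)*(-38) - 707)² = (3*(-38) - 707)² = (-114 - 707)² = (-821)² = 674041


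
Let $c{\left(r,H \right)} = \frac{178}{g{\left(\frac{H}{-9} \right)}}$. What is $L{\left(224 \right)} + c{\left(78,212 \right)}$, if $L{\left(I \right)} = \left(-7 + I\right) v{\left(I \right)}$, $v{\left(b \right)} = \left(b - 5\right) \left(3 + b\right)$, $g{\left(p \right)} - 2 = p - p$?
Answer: $10787810$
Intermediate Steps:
$g{\left(p \right)} = 2$ ($g{\left(p \right)} = 2 + \left(p - p\right) = 2 + 0 = 2$)
$v{\left(b \right)} = \left(-5 + b\right) \left(3 + b\right)$
$c{\left(r,H \right)} = 89$ ($c{\left(r,H \right)} = \frac{178}{2} = 178 \cdot \frac{1}{2} = 89$)
$L{\left(I \right)} = \left(-7 + I\right) \left(-15 + I^{2} - 2 I\right)$
$L{\left(224 \right)} + c{\left(78,212 \right)} = \left(105 + 224^{3} - 224 - 9 \cdot 224^{2}\right) + 89 = \left(105 + 11239424 - 224 - 451584\right) + 89 = 10787721 + 89 = 10787810$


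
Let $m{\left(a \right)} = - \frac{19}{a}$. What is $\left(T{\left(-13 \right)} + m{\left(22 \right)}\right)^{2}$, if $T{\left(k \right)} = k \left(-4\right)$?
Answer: $\frac{1265625}{484} \approx 2614.9$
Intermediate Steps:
$T{\left(k \right)} = - 4 k$
$\left(T{\left(-13 \right)} + m{\left(22 \right)}\right)^{2} = \left(\left(-4\right) \left(-13\right) - \frac{19}{22}\right)^{2} = \left(52 - \frac{19}{22}\right)^{2} = \left(\frac{1125}{22}\right)^{2} = \frac{1265625}{484}$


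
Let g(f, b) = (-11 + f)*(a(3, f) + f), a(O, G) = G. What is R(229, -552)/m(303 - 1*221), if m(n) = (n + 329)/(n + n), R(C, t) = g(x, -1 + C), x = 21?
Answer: 22960/137 ≈ 167.59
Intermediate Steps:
g(f, b) = 2*f*(-11 + f) (g(f, b) = (-11 + f)*(f + f) = (-11 + f)*(2*f) = 2*f*(-11 + f))
R(C, t) = 420 (R(C, t) = 2*21*(-11 + 21) = 2*21*10 = 420)
m(n) = (329 + n)/(2*n) (m(n) = (329 + n)/((2*n)) = (329 + n)*(1/(2*n)) = (329 + n)/(2*n))
R(229, -552)/m(303 - 1*221) = 420/(((329 + (303 - 1*221))/(2*(303 - 1*221)))) = 420/(((329 + (303 - 221))/(2*(303 - 221)))) = 420/(((½)*(329 + 82)/82)) = 420/(((½)*(1/82)*411)) = 420/(411/164) = 420*(164/411) = 22960/137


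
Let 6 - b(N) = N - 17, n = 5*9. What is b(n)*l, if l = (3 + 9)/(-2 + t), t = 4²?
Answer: -132/7 ≈ -18.857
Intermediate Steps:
t = 16
l = 6/7 (l = (3 + 9)/(-2 + 16) = 12/14 = 12*(1/14) = 6/7 ≈ 0.85714)
n = 45
b(N) = 23 - N (b(N) = 6 - (N - 17) = 6 - (-17 + N) = 6 + (17 - N) = 23 - N)
b(n)*l = (23 - 1*45)*(6/7) = (23 - 45)*(6/7) = -22*6/7 = -132/7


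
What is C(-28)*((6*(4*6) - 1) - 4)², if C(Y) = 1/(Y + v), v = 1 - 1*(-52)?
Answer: 19321/25 ≈ 772.84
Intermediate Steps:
v = 53 (v = 1 + 52 = 53)
C(Y) = 1/(53 + Y) (C(Y) = 1/(Y + 53) = 1/(53 + Y))
C(-28)*((6*(4*6) - 1) - 4)² = ((6*(4*6) - 1) - 4)²/(53 - 28) = ((6*24 - 1) - 4)²/25 = ((144 - 1) - 4)²/25 = (143 - 4)²/25 = (1/25)*139² = (1/25)*19321 = 19321/25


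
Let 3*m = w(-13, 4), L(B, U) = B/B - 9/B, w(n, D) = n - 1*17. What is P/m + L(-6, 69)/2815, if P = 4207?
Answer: -1184268/2815 ≈ -420.70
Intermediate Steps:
w(n, D) = -17 + n (w(n, D) = n - 17 = -17 + n)
L(B, U) = 1 - 9/B
m = -10 (m = (-17 - 13)/3 = (1/3)*(-30) = -10)
P/m + L(-6, 69)/2815 = 4207/(-10) + ((-9 - 6)/(-6))/2815 = 4207*(-1/10) - 1/6*(-15)*(1/2815) = -4207/10 + (5/2)*(1/2815) = -4207/10 + 1/1126 = -1184268/2815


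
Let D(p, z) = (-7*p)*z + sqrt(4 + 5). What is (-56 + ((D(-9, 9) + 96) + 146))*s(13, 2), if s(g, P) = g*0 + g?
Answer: 9828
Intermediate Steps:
s(g, P) = g (s(g, P) = 0 + g = g)
D(p, z) = 3 - 7*p*z (D(p, z) = -7*p*z + sqrt(9) = -7*p*z + 3 = 3 - 7*p*z)
(-56 + ((D(-9, 9) + 96) + 146))*s(13, 2) = (-56 + (((3 - 7*(-9)*9) + 96) + 146))*13 = (-56 + (((3 + 567) + 96) + 146))*13 = (-56 + ((570 + 96) + 146))*13 = (-56 + (666 + 146))*13 = (-56 + 812)*13 = 756*13 = 9828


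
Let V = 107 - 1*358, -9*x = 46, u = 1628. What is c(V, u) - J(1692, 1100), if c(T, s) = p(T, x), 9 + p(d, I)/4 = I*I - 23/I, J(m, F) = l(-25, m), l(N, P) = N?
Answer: 9031/81 ≈ 111.49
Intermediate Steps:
x = -46/9 (x = -⅑*46 = -46/9 ≈ -5.1111)
J(m, F) = -25
V = -251 (V = 107 - 358 = -251)
p(d, I) = -36 - 92/I + 4*I² (p(d, I) = -36 + 4*(I*I - 23/I) = -36 + 4*(I² - 23/I) = -36 + (-92/I + 4*I²) = -36 - 92/I + 4*I²)
c(T, s) = 7006/81 (c(T, s) = -36 - 92/(-46/9) + 4*(-46/9)² = -36 - 92*(-9/46) + 4*(2116/81) = -36 + 18 + 8464/81 = 7006/81)
c(V, u) - J(1692, 1100) = 7006/81 - 1*(-25) = 7006/81 + 25 = 9031/81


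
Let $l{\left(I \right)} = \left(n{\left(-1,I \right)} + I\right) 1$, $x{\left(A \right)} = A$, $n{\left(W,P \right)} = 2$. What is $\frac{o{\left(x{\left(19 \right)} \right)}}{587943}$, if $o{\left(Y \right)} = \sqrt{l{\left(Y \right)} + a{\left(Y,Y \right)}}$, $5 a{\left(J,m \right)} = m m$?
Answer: $\frac{\sqrt{2330}}{2939715} \approx 1.642 \cdot 10^{-5}$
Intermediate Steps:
$a{\left(J,m \right)} = \frac{m^{2}}{5}$ ($a{\left(J,m \right)} = \frac{m m}{5} = \frac{m^{2}}{5}$)
$l{\left(I \right)} = 2 + I$ ($l{\left(I \right)} = \left(2 + I\right) 1 = 2 + I$)
$o{\left(Y \right)} = \sqrt{2 + Y + \frac{Y^{2}}{5}}$ ($o{\left(Y \right)} = \sqrt{\left(2 + Y\right) + \frac{Y^{2}}{5}} = \sqrt{2 + Y + \frac{Y^{2}}{5}}$)
$\frac{o{\left(x{\left(19 \right)} \right)}}{587943} = \frac{\frac{1}{5} \sqrt{50 + 5 \cdot 19^{2} + 25 \cdot 19}}{587943} = \frac{\sqrt{50 + 5 \cdot 361 + 475}}{5} \cdot \frac{1}{587943} = \frac{\sqrt{50 + 1805 + 475}}{5} \cdot \frac{1}{587943} = \frac{\sqrt{2330}}{5} \cdot \frac{1}{587943} = \frac{\sqrt{2330}}{2939715}$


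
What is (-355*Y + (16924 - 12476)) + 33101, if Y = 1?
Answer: 37194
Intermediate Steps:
(-355*Y + (16924 - 12476)) + 33101 = (-355*1 + (16924 - 12476)) + 33101 = (-355 + 4448) + 33101 = 4093 + 33101 = 37194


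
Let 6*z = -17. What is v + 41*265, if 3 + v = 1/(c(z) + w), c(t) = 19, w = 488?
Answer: 5507035/507 ≈ 10862.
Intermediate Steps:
z = -17/6 (z = (1/6)*(-17) = -17/6 ≈ -2.8333)
v = -1520/507 (v = -3 + 1/(19 + 488) = -3 + 1/507 = -1520/507 ≈ -2.9980)
v + 41*265 = -1520/507 + 41*265 = -1520/507 + 10865 = 5507035/507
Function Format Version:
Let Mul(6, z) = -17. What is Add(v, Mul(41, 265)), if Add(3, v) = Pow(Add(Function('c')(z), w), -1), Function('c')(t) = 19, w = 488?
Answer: Rational(5507035, 507) ≈ 10862.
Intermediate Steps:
z = Rational(-17, 6) (z = Mul(Rational(1, 6), -17) = Rational(-17, 6) ≈ -2.8333)
v = Rational(-1520, 507) (v = Add(-3, Pow(Add(19, 488), -1)) = Add(-3, Pow(507, -1)) = Add(-3, Rational(1, 507)) = Rational(-1520, 507) ≈ -2.9980)
Add(v, Mul(41, 265)) = Add(Rational(-1520, 507), Mul(41, 265)) = Add(Rational(-1520, 507), 10865) = Rational(5507035, 507)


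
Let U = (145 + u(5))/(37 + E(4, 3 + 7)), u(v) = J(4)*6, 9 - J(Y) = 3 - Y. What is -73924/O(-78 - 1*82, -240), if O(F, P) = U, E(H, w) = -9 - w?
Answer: -1330632/205 ≈ -6490.9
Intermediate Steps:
J(Y) = 6 + Y (J(Y) = 9 - (3 - Y) = 9 + (-3 + Y) = 6 + Y)
u(v) = 60 (u(v) = (6 + 4)*6 = 10*6 = 60)
U = 205/18 (U = (145 + 60)/(37 + (-9 - (3 + 7))) = 205/(37 + (-9 - 1*10)) = 205/(37 + (-9 - 10)) = 205/(37 - 19) = 205/18 ≈ 11.389)
O(F, P) = 205/18
-73924/O(-78 - 1*82, -240) = -73924/205/18 = -73924*18/205 = -1330632/205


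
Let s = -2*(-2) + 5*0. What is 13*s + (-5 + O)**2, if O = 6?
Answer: 53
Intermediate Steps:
s = 4 (s = 4 + 0 = 4)
13*s + (-5 + O)**2 = 13*4 + (-5 + 6)**2 = 52 + 1**2 = 52 + 1 = 53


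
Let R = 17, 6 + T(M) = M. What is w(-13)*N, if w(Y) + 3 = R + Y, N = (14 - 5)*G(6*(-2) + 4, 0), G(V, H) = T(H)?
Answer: -54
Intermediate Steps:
T(M) = -6 + M
G(V, H) = -6 + H
N = -54 (N = (14 - 5)*(-6 + 0) = 9*(-6) = -54)
w(Y) = 14 + Y (w(Y) = -3 + (17 + Y) = 14 + Y)
w(-13)*N = (14 - 13)*(-54) = 1*(-54) = -54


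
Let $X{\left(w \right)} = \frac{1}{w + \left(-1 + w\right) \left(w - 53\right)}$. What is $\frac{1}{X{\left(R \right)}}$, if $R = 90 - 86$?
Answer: $-143$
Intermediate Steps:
$R = 4$ ($R = 90 - 86 = 4$)
$X{\left(w \right)} = \frac{1}{w + \left(-1 + w\right) \left(-53 + w\right)}$
$\frac{1}{X{\left(R \right)}} = \frac{1}{\frac{1}{53 + 4^{2} - 212}} = \frac{1}{\frac{1}{53 + 16 - 212}} = \frac{1}{\frac{1}{-143}} = \frac{1}{- \frac{1}{143}} = -143$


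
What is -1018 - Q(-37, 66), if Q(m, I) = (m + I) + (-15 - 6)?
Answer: -1026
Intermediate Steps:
Q(m, I) = -21 + I + m (Q(m, I) = (I + m) - 21 = -21 + I + m)
-1018 - Q(-37, 66) = -1018 - (-21 + 66 - 37) = -1018 - 1*8 = -1018 - 8 = -1026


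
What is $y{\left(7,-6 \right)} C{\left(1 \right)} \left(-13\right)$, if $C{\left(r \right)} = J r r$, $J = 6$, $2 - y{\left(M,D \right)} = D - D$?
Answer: $-156$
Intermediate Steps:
$y{\left(M,D \right)} = 2$ ($y{\left(M,D \right)} = 2 - \left(D - D\right) = 2 - 0 = 2 + 0 = 2$)
$C{\left(r \right)} = 6 r^{2}$ ($C{\left(r \right)} = 6 r r = 6 r^{2}$)
$y{\left(7,-6 \right)} C{\left(1 \right)} \left(-13\right) = 2 \cdot 6 \cdot 1^{2} \left(-13\right) = 2 \cdot 6 \cdot 1 \left(-13\right) = 2 \cdot 6 \left(-13\right) = 12 \left(-13\right) = -156$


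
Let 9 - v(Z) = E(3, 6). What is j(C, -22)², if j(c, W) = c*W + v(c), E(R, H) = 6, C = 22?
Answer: 231361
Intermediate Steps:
v(Z) = 3 (v(Z) = 9 - 1*6 = 9 - 6 = 3)
j(c, W) = 3 + W*c (j(c, W) = c*W + 3 = W*c + 3 = 3 + W*c)
j(C, -22)² = (3 - 22*22)² = (3 - 484)² = (-481)² = 231361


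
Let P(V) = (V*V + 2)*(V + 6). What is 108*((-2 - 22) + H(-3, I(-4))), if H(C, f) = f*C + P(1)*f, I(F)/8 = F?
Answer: -64800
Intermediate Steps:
P(V) = (2 + V²)*(6 + V) (P(V) = (V² + 2)*(6 + V) = (2 + V²)*(6 + V))
I(F) = 8*F
H(C, f) = 21*f + C*f (H(C, f) = f*C + (12 + 1³ + 2*1 + 6*1²)*f = C*f + (12 + 1 + 2 + 6*1)*f = C*f + (12 + 1 + 2 + 6)*f = C*f + 21*f = 21*f + C*f)
108*((-2 - 22) + H(-3, I(-4))) = 108*((-2 - 22) + (8*(-4))*(21 - 3)) = 108*(-24 - 32*18) = 108*(-24 - 576) = 108*(-600) = -64800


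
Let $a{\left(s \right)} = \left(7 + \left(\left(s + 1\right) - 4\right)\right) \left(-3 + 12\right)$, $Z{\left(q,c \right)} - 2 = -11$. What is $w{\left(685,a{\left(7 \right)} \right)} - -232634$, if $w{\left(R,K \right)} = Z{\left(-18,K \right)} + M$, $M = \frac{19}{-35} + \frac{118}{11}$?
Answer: $\frac{89564546}{385} \approx 2.3264 \cdot 10^{5}$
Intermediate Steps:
$Z{\left(q,c \right)} = -9$ ($Z{\left(q,c \right)} = 2 - 11 = -9$)
$M = \frac{3921}{385}$ ($M = 19 \left(- \frac{1}{35}\right) + 118 \cdot \frac{1}{11} = - \frac{19}{35} + \frac{118}{11} = \frac{3921}{385} \approx 10.184$)
$a{\left(s \right)} = 36 + 9 s$ ($a{\left(s \right)} = \left(7 + \left(\left(1 + s\right) - 4\right)\right) 9 = \left(7 + \left(-3 + s\right)\right) 9 = \left(4 + s\right) 9 = 36 + 9 s$)
$w{\left(R,K \right)} = \frac{456}{385}$ ($w{\left(R,K \right)} = -9 + \frac{3921}{385} = \frac{456}{385}$)
$w{\left(685,a{\left(7 \right)} \right)} - -232634 = \frac{456}{385} - -232634 = \frac{456}{385} + 232634 = \frac{89564546}{385}$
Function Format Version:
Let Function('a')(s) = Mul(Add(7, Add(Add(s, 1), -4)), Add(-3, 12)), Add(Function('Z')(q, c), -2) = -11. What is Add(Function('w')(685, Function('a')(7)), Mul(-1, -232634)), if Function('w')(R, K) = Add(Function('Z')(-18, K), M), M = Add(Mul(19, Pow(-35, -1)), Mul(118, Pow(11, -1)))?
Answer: Rational(89564546, 385) ≈ 2.3264e+5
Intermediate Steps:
Function('Z')(q, c) = -9 (Function('Z')(q, c) = Add(2, -11) = -9)
M = Rational(3921, 385) (M = Add(Mul(19, Rational(-1, 35)), Mul(118, Rational(1, 11))) = Add(Rational(-19, 35), Rational(118, 11)) = Rational(3921, 385) ≈ 10.184)
Function('a')(s) = Add(36, Mul(9, s)) (Function('a')(s) = Mul(Add(7, Add(Add(1, s), -4)), 9) = Mul(Add(7, Add(-3, s)), 9) = Mul(Add(4, s), 9) = Add(36, Mul(9, s)))
Function('w')(R, K) = Rational(456, 385) (Function('w')(R, K) = Add(-9, Rational(3921, 385)) = Rational(456, 385))
Add(Function('w')(685, Function('a')(7)), Mul(-1, -232634)) = Add(Rational(456, 385), Mul(-1, -232634)) = Add(Rational(456, 385), 232634) = Rational(89564546, 385)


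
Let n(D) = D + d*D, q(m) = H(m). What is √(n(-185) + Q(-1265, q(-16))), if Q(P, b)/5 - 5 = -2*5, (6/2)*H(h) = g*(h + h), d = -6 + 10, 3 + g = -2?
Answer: 5*I*√38 ≈ 30.822*I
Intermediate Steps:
g = -5 (g = -3 - 2 = -5)
d = 4
H(h) = -10*h/3 (H(h) = (-5*(h + h))/3 = (-10*h)/3 = -10*h/3)
q(m) = -10*m/3
n(D) = 5*D (n(D) = D + 4*D = 5*D)
Q(P, b) = -25 (Q(P, b) = 25 + 5*(-2*5) = 25 + 5*(-10) = 25 - 50 = -25)
√(n(-185) + Q(-1265, q(-16))) = √(5*(-185) - 25) = √(-925 - 25) = √(-950) = 5*I*√38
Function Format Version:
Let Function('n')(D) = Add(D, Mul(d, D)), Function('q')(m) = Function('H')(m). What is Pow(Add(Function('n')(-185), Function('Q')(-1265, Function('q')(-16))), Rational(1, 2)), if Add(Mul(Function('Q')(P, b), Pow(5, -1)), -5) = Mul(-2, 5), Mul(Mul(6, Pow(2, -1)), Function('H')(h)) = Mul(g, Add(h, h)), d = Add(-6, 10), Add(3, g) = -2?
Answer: Mul(5, I, Pow(38, Rational(1, 2))) ≈ Mul(30.822, I)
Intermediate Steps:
g = -5 (g = Add(-3, -2) = -5)
d = 4
Function('H')(h) = Mul(Rational(-10, 3), h) (Function('H')(h) = Mul(Rational(1, 3), Mul(-5, Add(h, h))) = Mul(Rational(1, 3), Mul(-5, Mul(2, h))) = Mul(Rational(1, 3), Mul(-10, h)) = Mul(Rational(-10, 3), h))
Function('q')(m) = Mul(Rational(-10, 3), m)
Function('n')(D) = Mul(5, D) (Function('n')(D) = Add(D, Mul(4, D)) = Mul(5, D))
Function('Q')(P, b) = -25 (Function('Q')(P, b) = Add(25, Mul(5, Mul(-2, 5))) = Add(25, Mul(5, -10)) = Add(25, -50) = -25)
Pow(Add(Function('n')(-185), Function('Q')(-1265, Function('q')(-16))), Rational(1, 2)) = Pow(Add(Mul(5, -185), -25), Rational(1, 2)) = Pow(Add(-925, -25), Rational(1, 2)) = Pow(-950, Rational(1, 2)) = Mul(5, I, Pow(38, Rational(1, 2)))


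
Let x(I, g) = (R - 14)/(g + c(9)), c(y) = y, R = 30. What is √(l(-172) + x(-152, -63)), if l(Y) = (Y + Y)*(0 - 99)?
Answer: 4*√172407/9 ≈ 184.54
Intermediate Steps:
l(Y) = -198*Y (l(Y) = (2*Y)*(-99) = -198*Y)
x(I, g) = 16/(9 + g) (x(I, g) = (30 - 14)/(g + 9) = 16/(9 + g))
√(l(-172) + x(-152, -63)) = √(-198*(-172) + 16/(9 - 63)) = √(34056 + 16/(-54)) = √(34056 + 16*(-1/54)) = √(34056 - 8/27) = √(919504/27) = 4*√172407/9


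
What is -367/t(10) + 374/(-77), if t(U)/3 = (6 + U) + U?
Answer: -5221/546 ≈ -9.5623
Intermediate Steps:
t(U) = 18 + 6*U (t(U) = 3*((6 + U) + U) = 3*(6 + 2*U) = 18 + 6*U)
-367/t(10) + 374/(-77) = -367/(18 + 6*10) + 374/(-77) = -367/(18 + 60) + 374*(-1/77) = -367/78 - 34/7 = -5221/546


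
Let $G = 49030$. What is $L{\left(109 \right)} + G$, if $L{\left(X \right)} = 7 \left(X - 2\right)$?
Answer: $49779$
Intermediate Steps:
$L{\left(X \right)} = -14 + 7 X$ ($L{\left(X \right)} = 7 \left(-2 + X\right) = -14 + 7 X$)
$L{\left(109 \right)} + G = \left(-14 + 7 \cdot 109\right) + 49030 = \left(-14 + 763\right) + 49030 = 749 + 49030 = 49779$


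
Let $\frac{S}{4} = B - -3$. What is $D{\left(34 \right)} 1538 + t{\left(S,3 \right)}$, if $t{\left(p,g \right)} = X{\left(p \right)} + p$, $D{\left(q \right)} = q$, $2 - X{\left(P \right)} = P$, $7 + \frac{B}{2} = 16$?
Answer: $52294$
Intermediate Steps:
$B = 18$ ($B = -14 + 2 \cdot 16 = -14 + 32 = 18$)
$S = 84$ ($S = 4 \left(18 - -3\right) = 4 \left(18 + 3\right) = 4 \cdot 21 = 84$)
$X{\left(P \right)} = 2 - P$
$t{\left(p,g \right)} = 2$ ($t{\left(p,g \right)} = \left(2 - p\right) + p = 2$)
$D{\left(34 \right)} 1538 + t{\left(S,3 \right)} = 34 \cdot 1538 + 2 = 52292 + 2 = 52294$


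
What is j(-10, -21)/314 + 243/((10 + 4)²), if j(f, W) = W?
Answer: 36093/30772 ≈ 1.1729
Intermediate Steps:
j(-10, -21)/314 + 243/((10 + 4)²) = -21/314 + 243/((10 + 4)²) = -21*1/314 + 243/(14²) = -21/314 + 243/196 = 36093/30772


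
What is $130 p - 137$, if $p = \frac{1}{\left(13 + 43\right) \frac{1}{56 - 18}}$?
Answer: $- \frac{683}{14} \approx -48.786$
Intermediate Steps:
$p = \frac{19}{28}$ ($p = \frac{1}{56 \cdot \frac{1}{38}} = \frac{1}{\frac{28}{19}} = \frac{19}{28} \approx 0.67857$)
$130 p - 137 = 130 \cdot \frac{19}{28} - 137 = \frac{1235}{14} - 137 = - \frac{683}{14}$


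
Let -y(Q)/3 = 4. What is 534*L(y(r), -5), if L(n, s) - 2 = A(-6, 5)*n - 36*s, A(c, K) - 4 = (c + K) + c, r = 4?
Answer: 116412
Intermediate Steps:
A(c, K) = 4 + K + 2*c (A(c, K) = 4 + ((c + K) + c) = 4 + ((K + c) + c) = 4 + (K + 2*c) = 4 + K + 2*c)
y(Q) = -12 (y(Q) = -3*4 = -12)
L(n, s) = 2 - 36*s - 3*n (L(n, s) = 2 + ((4 + 5 + 2*(-6))*n - 36*s) = 2 + ((4 + 5 - 12)*n - 36*s) = 2 + (-3*n - 36*s) = 2 + (-36*s - 3*n) = 2 - 36*s - 3*n)
534*L(y(r), -5) = 534*(2 - 36*(-5) - 3*(-12)) = 534*(2 + 180 + 36) = 534*218 = 116412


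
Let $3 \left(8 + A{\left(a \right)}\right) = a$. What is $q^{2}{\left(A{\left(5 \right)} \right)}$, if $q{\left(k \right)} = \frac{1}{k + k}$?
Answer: $\frac{9}{1444} \approx 0.0062327$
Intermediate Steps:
$A{\left(a \right)} = -8 + \frac{a}{3}$
$q{\left(k \right)} = \frac{1}{2 k}$
$q^{2}{\left(A{\left(5 \right)} \right)} = \left(\frac{1}{2 \left(-8 + \frac{1}{3} \cdot 5\right)}\right)^{2} = \left(\frac{1}{2 \left(-8 + \frac{5}{3}\right)}\right)^{2} = \left(\frac{1}{2 \left(- \frac{19}{3}\right)}\right)^{2} = \left(\frac{1}{2} \left(- \frac{3}{19}\right)\right)^{2} = \left(- \frac{3}{38}\right)^{2} = \frac{9}{1444}$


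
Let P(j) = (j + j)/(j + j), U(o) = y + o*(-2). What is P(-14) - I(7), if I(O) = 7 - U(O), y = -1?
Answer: -21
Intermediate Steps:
U(o) = -1 - 2*o (U(o) = -1 + o*(-2) = -1 - 2*o)
I(O) = 8 + 2*O (I(O) = 7 - (-1 - 2*O) = 7 + (1 + 2*O) = 8 + 2*O)
P(j) = 1 (P(j) = (2*j)/((2*j)) = (2*j)*(1/(2*j)) = 1)
P(-14) - I(7) = 1 - (8 + 2*7) = 1 - (8 + 14) = 1 - 1*22 = 1 - 22 = -21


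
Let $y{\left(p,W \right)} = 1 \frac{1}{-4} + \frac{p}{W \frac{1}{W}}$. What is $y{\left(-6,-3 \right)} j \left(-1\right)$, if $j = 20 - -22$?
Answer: $\frac{525}{2} \approx 262.5$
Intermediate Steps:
$j = 42$ ($j = 20 + 22 = 42$)
$y{\left(p,W \right)} = - \frac{1}{4} + p$ ($y{\left(p,W \right)} = 1 \left(- \frac{1}{4}\right) + \frac{p}{1} = - \frac{1}{4} + p 1 = - \frac{1}{4} + p$)
$y{\left(-6,-3 \right)} j \left(-1\right) = \left(- \frac{1}{4} - 6\right) 42 \left(-1\right) = \left(- \frac{25}{4}\right) 42 \left(-1\right) = \left(- \frac{525}{2}\right) \left(-1\right) = \frac{525}{2}$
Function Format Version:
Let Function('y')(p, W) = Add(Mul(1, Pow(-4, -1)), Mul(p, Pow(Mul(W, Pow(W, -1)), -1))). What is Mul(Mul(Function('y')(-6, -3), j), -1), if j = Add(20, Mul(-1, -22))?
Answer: Rational(525, 2) ≈ 262.50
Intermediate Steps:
j = 42 (j = Add(20, 22) = 42)
Function('y')(p, W) = Add(Rational(-1, 4), p) (Function('y')(p, W) = Add(Mul(1, Rational(-1, 4)), Mul(p, Pow(1, -1))) = Add(Rational(-1, 4), Mul(p, 1)) = Add(Rational(-1, 4), p))
Mul(Mul(Function('y')(-6, -3), j), -1) = Mul(Mul(Add(Rational(-1, 4), -6), 42), -1) = Mul(Mul(Rational(-25, 4), 42), -1) = Mul(Rational(-525, 2), -1) = Rational(525, 2)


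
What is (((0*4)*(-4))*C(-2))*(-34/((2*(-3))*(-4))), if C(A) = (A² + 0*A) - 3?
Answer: 0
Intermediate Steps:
C(A) = -3 + A² (C(A) = (A² + 0) - 3 = A² - 3 = -3 + A²)
(((0*4)*(-4))*C(-2))*(-34/((2*(-3))*(-4))) = (((0*4)*(-4))*(-3 + (-2)²))*(-34/((2*(-3))*(-4))) = ((0*(-4))*(-3 + 4))*(-34/((-6*(-4)))) = (0*1)*(-34/24) = 0*(-34*1/24) = 0*(-17/12) = 0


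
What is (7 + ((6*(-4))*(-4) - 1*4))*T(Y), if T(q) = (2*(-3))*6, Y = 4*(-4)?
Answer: -3564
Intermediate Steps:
Y = -16
T(q) = -36 (T(q) = -6*6 = -36)
(7 + ((6*(-4))*(-4) - 1*4))*T(Y) = (7 + ((6*(-4))*(-4) - 1*4))*(-36) = (7 + (-24*(-4) - 4))*(-36) = (7 + (96 - 4))*(-36) = (7 + 92)*(-36) = 99*(-36) = -3564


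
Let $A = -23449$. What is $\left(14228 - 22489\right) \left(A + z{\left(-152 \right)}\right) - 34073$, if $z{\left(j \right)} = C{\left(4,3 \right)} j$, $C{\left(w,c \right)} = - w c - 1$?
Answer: $177354380$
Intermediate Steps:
$C{\left(w,c \right)} = -1 - c w$ ($C{\left(w,c \right)} = - c w - 1 = -1 - c w$)
$z{\left(j \right)} = - 13 j$ ($z{\left(j \right)} = \left(-1 - 3 \cdot 4\right) j = \left(-1 - 12\right) j = - 13 j$)
$\left(14228 - 22489\right) \left(A + z{\left(-152 \right)}\right) - 34073 = \left(14228 - 22489\right) \left(-23449 - -1976\right) - 34073 = - 8261 \left(-23449 + 1976\right) - 34073 = \left(-8261\right) \left(-21473\right) - 34073 = 177388453 - 34073 = 177354380$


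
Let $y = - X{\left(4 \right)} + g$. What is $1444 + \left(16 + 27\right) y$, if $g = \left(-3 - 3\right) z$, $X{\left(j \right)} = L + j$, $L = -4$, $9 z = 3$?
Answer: $1358$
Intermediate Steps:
$z = \frac{1}{3}$ ($z = \frac{1}{9} \cdot 3 = \frac{1}{3} \approx 0.33333$)
$X{\left(j \right)} = -4 + j$
$g = -2$ ($g = \left(-3 - 3\right) \frac{1}{3} = \left(-6\right) \frac{1}{3} = -2$)
$y = -2$ ($y = - (-4 + 4) - 2 = \left(-1\right) 0 - 2 = 0 - 2 = -2$)
$1444 + \left(16 + 27\right) y = 1444 + \left(16 + 27\right) \left(-2\right) = 1444 + 43 \left(-2\right) = 1444 - 86 = 1358$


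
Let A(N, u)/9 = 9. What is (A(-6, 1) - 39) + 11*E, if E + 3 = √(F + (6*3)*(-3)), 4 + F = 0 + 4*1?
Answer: 9 + 33*I*√6 ≈ 9.0 + 80.833*I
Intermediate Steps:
A(N, u) = 81 (A(N, u) = 9*9 = 81)
F = 0 (F = -4 + (0 + 4*1) = -4 + (0 + 4) = -4 + 4 = 0)
E = -3 + 3*I*√6 (E = -3 + √(0 + (6*3)*(-3)) = -3 + √(0 + 18*(-3)) = -3 + √(0 - 54) = -3 + √(-54) = -3 + 3*I*√6 ≈ -3.0 + 7.3485*I)
(A(-6, 1) - 39) + 11*E = (81 - 39) + 11*(-3 + 3*I*√6) = 42 + (-33 + 33*I*√6) = 9 + 33*I*√6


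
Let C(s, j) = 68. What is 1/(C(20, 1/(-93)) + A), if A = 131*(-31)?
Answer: -1/3993 ≈ -0.00025044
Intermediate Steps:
A = -4061
1/(C(20, 1/(-93)) + A) = 1/(68 - 4061) = 1/(-3993) = -1/3993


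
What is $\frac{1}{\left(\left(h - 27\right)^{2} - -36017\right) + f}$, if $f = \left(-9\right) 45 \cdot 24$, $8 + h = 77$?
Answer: $\frac{1}{28061} \approx 3.5637 \cdot 10^{-5}$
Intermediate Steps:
$h = 69$ ($h = -8 + 77 = 69$)
$f = -9720$ ($f = \left(-405\right) 24 = -9720$)
$\frac{1}{\left(\left(h - 27\right)^{2} - -36017\right) + f} = \frac{1}{\left(\left(69 - 27\right)^{2} - -36017\right) - 9720} = \frac{1}{\left(42^{2} + 36017\right) - 9720} = \frac{1}{\left(1764 + 36017\right) - 9720} = \frac{1}{37781 - 9720} = \frac{1}{28061}$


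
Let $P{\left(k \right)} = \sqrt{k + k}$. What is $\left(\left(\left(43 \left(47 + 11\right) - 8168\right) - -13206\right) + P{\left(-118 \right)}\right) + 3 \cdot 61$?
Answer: $7715 + 2 i \sqrt{59} \approx 7715.0 + 15.362 i$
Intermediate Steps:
$P{\left(k \right)} = \sqrt{2} \sqrt{k}$ ($P{\left(k \right)} = \sqrt{2 k} = \sqrt{2} \sqrt{k}$)
$\left(\left(\left(43 \left(47 + 11\right) - 8168\right) - -13206\right) + P{\left(-118 \right)}\right) + 3 \cdot 61 = \left(\left(\left(43 \left(47 + 11\right) - 8168\right) - -13206\right) + \sqrt{2} \sqrt{-118}\right) + 3 \cdot 61 = \left(\left(\left(43 \cdot 58 - 8168\right) + 13206\right) + \sqrt{2} i \sqrt{118}\right) + 183 = \left(\left(\left(2494 - 8168\right) + 13206\right) + 2 i \sqrt{59}\right) + 183 = \left(\left(-5674 + 13206\right) + 2 i \sqrt{59}\right) + 183 = \left(7532 + 2 i \sqrt{59}\right) + 183 = 7715 + 2 i \sqrt{59}$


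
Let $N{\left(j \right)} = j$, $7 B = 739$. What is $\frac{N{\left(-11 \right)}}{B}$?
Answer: $- \frac{77}{739} \approx -0.10419$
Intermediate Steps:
$B = \frac{739}{7}$ ($B = \frac{1}{7} \cdot 739 = \frac{739}{7} \approx 105.57$)
$\frac{N{\left(-11 \right)}}{B} = - \frac{11}{\frac{739}{7}} = \left(-11\right) \frac{7}{739} = - \frac{77}{739}$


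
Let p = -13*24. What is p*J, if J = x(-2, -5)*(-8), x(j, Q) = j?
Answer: -4992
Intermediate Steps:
p = -312
J = 16 (J = -2*(-8) = 16)
p*J = -312*16 = -4992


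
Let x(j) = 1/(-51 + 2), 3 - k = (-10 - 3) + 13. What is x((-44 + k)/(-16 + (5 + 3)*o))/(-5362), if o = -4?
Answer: 1/262738 ≈ 3.8061e-6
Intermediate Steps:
k = 3 (k = 3 - ((-10 - 3) + 13) = 3 - (-13 + 13) = 3 - 1*0 = 3 + 0 = 3)
x(j) = -1/49 (x(j) = 1/(-49) = -1/49)
x((-44 + k)/(-16 + (5 + 3)*o))/(-5362) = -1/49/(-5362) = -1/49*(-1/5362) = 1/262738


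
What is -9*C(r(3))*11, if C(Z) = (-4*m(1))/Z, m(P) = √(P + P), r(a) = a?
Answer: 132*√2 ≈ 186.68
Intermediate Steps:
m(P) = √2*√P (m(P) = √(2*P) = √2*√P)
C(Z) = -4*√2/Z (C(Z) = (-4*√2*√1)/Z = (-4*√2)/Z = -4*√2/Z)
-9*C(r(3))*11 = -(-36)*√2/3*11 = -(-12)*√2*11 = (12*√2)*11 = 132*√2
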